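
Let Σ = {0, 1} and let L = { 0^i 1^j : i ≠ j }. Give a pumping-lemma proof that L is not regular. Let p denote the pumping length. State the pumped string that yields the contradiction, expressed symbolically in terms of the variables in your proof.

Toward a contradiction, assume L is regular with pumping length p.
Choose w = 0^p 1^{p+p!}. Since p ≠ p+p!, w ∈ L; and |w| ≥ p.
Write w = xyz as guaranteed by the lemma, with |xy| ≤ p and |y| ≥ 1.
The first p characters of w are 0's, so xy (and hence y) consists only of 0's. Write y = 0^k, 1 ≤ k ≤ p.
Since 1 ≤ k ≤ p, k divides p!; set t = 1 + p!/k. Then xy^t z has p + (p!/k)·k = p + p! copies of 0. Now the 0-count equals the 1-count, so i ≠ j fails. So xy^t z = 0^{p+p!} 1^{p+p!} ∉ L.
Contradiction. Therefore L is not regular.

0^{p+p!} 1^{p+p!}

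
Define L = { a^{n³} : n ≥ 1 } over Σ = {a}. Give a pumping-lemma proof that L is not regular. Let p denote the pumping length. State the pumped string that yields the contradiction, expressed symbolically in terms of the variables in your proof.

Assume L is regular; let p be its pumping constant.
Take w = a^{p³} ∈ L with |w| = p³ ≥ p.
The pumping lemma gives a decomposition w = xyz where |xy| ≤ p and |y| ≥ 1.
Then y = a^k for some k with 1 ≤ k ≤ p.
Pump with i = 2: xy^2z = a^{p³+k}. Since 1 ≤ k ≤ p, p³ < p³+k ≤ p³+p < p³+3p²+3p+1 = (p+1)³, so p³+k is not a perfect cube. So xy^2z ∉ L.
Contradiction. Therefore L is not regular.

a^{p³+k}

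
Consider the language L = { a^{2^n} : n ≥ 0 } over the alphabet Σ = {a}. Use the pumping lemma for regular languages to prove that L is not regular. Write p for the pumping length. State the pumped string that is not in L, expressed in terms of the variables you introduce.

Toward a contradiction, assume L is regular with pumping length p.
Take w = a^{2^p} ∈ L with |w| = 2^p ≥ p.
By the pumping lemma, w = xyz with |xy| ≤ p and |y| > 0.
Then y = a^k for some k with 1 ≤ k ≤ p.
Pump with i = 2: xy^2z = a^{2^p+k}. Since 1 ≤ k ≤ p < 2^p, we have 2^p < 2^p+k < 2^{p+1}, so 2^p+k is not a power of 2. So xy^2z ∉ L.
This contradicts the pumping lemma, so L is not regular.

a^{2^p+k}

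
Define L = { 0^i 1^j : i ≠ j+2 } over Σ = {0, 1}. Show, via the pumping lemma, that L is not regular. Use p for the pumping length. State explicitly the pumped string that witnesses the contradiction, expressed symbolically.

0^{p+p!} 1^{p+p!-2}

Assume L is regular. Let p be the pumping length given by the pumping lemma.
Choose w = 0^p 1^{p+p!-2}. Since p ≠ (p+p!-2)+2 = p+p!, w ∈ L; and |w| ≥ p.
Write w = xyz as guaranteed by the lemma, with |xy| ≤ p and |y| ≥ 1.
Because |xy| ≤ p and w begins with p copies of 0, we have y = 0^k with 1 ≤ k ≤ p.
Since 1 ≤ k ≤ p, k divides p!; set t = 1 + p!/k. Then xy^t z has p + (p!/k)·k = p + p! copies of 0. Now the 0-count is p+p! and (1-count)+2 = (p+p!-2)+2 = p+p!, so i ≠ j+2 fails. So xy^t z = 0^{p+p!} 1^{p+p!-2} ∉ L.
This contradicts the pumping lemma, so L is not regular.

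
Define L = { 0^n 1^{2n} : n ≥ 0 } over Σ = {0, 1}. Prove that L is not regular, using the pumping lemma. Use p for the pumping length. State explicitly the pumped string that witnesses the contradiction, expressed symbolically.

0^{p+k} 1^{2p}

Assume L is regular; let p be its pumping constant.
Choose w = 0^p 1^{2p}, which is in L with |w| = 3p ≥ p.
Write w = xyz as guaranteed by the lemma, with |xy| ≤ p and |y| > 0.
Since the first p symbols of w are all 0's and |xy| ≤ p, y lies entirely in the leading 0-block: y = 0^k for some k with 1 ≤ k ≤ p.
Pump with i = 2: xy^2z = 0^{p+k} 1^{2p}. For this to lie in L we would need 2p = 2(p+k), which forces k = 0. But k ≥ 1, so xy^2z ∉ L.
This is a contradiction; hence L is not regular.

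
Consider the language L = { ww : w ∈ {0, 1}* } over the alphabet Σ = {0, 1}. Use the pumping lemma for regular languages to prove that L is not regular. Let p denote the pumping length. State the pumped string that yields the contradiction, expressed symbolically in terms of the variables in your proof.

Toward a contradiction, assume L is regular with pumping length p.
Take w = 0^p 1^p 0^p 1^p = uu where u = 0^p1^p; then w ∈ L and |w| = 4p ≥ p.
The pumping lemma gives a decomposition w = xyz where |xy| ≤ p and y is nonempty.
Because |xy| ≤ p and w begins with p copies of 0, we have y = 0^k with 1 ≤ k ≤ p.
Pump with i = 2: xy^2z = 0^{p+k} 1^p 0^p 1^p, of length 4p+k. Suppose this equals vv. The string starts with 0 and ends with 1, so v does too; thus the boundary between the two copies of v is a 1→0 transition. There is exactly one such transition, at position 2p+k, so |v| = 2p+k and |vv| = 4p+2k ≠ 4p+k since k ≥ 1. So xy^2z ∉ L.
This contradicts the pumping lemma, so L is not regular.

0^{p+k} 1^p 0^p 1^p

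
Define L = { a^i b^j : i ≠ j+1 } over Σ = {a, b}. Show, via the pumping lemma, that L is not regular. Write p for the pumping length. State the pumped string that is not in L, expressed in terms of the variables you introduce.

a^{p+p!} b^{p+p!-1}

Suppose for contradiction that L is regular, and let p be the pumping length.
Choose w = a^p b^{p+p!-1}. Since p ≠ (p+p!-1)+1 = p+p!, w ∈ L; and |w| ≥ p.
By the pumping lemma, w = xyz with |xy| ≤ p and |y| > 0.
The first p characters of w are a's, so xy (and hence y) consists only of a's. Write y = a^k, 1 ≤ k ≤ p.
Since 1 ≤ k ≤ p, k divides p!; set t = 1 + p!/k. Then xy^t z has p + (p!/k)·k = p + p! copies of a. Now the a-count is p+p! and (b-count)+1 = (p+p!-1)+1 = p+p!, so i ≠ j+1 fails. So xy^t z = a^{p+p!} b^{p+p!-1} ∉ L.
Contradiction. Therefore L is not regular.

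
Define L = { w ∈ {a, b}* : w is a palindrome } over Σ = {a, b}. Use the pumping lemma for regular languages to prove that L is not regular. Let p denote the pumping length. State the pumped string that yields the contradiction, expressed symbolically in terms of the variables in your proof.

Assume L is regular. Let p be the pumping length given by the pumping lemma.
Take w = a^p b a^p, a palindrome of length 2p+1 ≥ p.
Write w = xyz as guaranteed by the lemma, with |xy| ≤ p and |y| > 0.
Because |xy| ≤ p and w begins with p copies of a, we have y = a^k with 1 ≤ k ≤ p.
Pump with i = 2: xy^2z = a^{p+k} b a^p. Its reverse is a^p b a^{p+k}, which differs from xy^2z since k ≥ 1. So xy^2z is not a palindrome and xy^2z ∉ L.
This is a contradiction; hence L is not regular.

a^{p+k} b a^p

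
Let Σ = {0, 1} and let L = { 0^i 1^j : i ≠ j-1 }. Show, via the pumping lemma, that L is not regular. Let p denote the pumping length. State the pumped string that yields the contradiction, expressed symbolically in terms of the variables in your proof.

Assume L is regular. Let p be the pumping length given by the pumping lemma.
Choose w = 0^p 1^{p+p!+1}. Since p ≠ (p+p!+1)-1 = p+p!, w ∈ L; and |w| ≥ p.
Write w = xyz as guaranteed by the lemma, with |xy| ≤ p and |y| ≥ 1.
The first p characters of w are 0's, so xy (and hence y) consists only of 0's. Write y = 0^k, 1 ≤ k ≤ p.
Since 1 ≤ k ≤ p, k divides p!; set t = 1 + p!/k. Then xy^t z has p + (p!/k)·k = p + p! copies of 0. Now the 0-count is p+p! and (1-count)-1 = (p+p!+1)-1 = p+p!, so i ≠ j-1 fails. So xy^t z = 0^{p+p!} 1^{p+p!+1} ∉ L.
This is a contradiction; hence L is not regular.

0^{p+p!} 1^{p+p!+1}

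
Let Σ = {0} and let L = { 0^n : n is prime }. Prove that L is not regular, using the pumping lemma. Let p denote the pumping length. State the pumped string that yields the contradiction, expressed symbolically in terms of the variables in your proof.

0^{q(1+k)}

Suppose for contradiction that L is regular, and let p be the pumping length.
Let q be a prime with q ≥ p+2 (infinitely many primes exist), and take w = 0^q ∈ L with |w| = q ≥ p.
The pumping lemma gives a decomposition w = xyz where |xy| ≤ p and y is nonempty.
Then y = 0^k for some k with 1 ≤ k ≤ p.
Since 1 ≤ k ≤ p, |xz| = q-k. Pump with i = q+1: |xy^{q+1}z| = (q-k)+(q+1)k = q+qk = q(1+k), which is composite (both factors ≥ 2). So xy^{q+1}z = 0^{q(1+k)} ∉ L.
This is a contradiction; hence L is not regular.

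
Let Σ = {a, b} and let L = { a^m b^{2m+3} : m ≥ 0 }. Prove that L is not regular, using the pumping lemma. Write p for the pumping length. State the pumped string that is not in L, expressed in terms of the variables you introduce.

Assume L is regular; let p be its pumping constant.
Let w = a^p b^{2p+3} ∈ L; note |w| = 3p+3 ≥ p.
Write w = xyz as guaranteed by the lemma, with |xy| ≤ p and |y| ≥ 1.
Because |xy| ≤ p and w begins with p copies of a, we have y = a^k with 1 ≤ k ≤ p.
Pump with i = 2: xy^2z = a^{p+k} b^{2p+3}. For this to lie in L we would need 2p+3 = 2(p+k)+3, which forces k = 0. But k ≥ 1, so xy^2z ∉ L.
This contradicts the pumping lemma, so L is not regular.

a^{p+k} b^{2p+3}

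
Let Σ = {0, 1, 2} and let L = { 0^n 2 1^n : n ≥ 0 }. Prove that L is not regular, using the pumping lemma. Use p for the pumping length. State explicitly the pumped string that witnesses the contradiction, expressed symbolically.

Assume L is regular. Let p be the pumping length given by the pumping lemma.
Take w = 0^p 2 1^p ∈ L with |w| = 2p+1 ≥ p.
The pumping lemma gives a decomposition w = xyz where |xy| ≤ p and |y| ≥ 1.
The first p characters of w are 0's, so xy (and hence y) consists only of 0's. Write y = 0^k, 1 ≤ k ≤ p.
Pump with i = 2: xy^2z = 0^{p+k} 2 1^p, which would require p+k = p. But k ≥ 1, so xy^2z ∉ L.
Contradiction. Therefore L is not regular.

0^{p+k} 2 1^p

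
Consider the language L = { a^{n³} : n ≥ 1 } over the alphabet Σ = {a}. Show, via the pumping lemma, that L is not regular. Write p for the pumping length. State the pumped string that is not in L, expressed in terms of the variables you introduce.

Assume L is regular. Let p be the pumping length given by the pumping lemma.
Take w = a^{p³} ∈ L with |w| = p³ ≥ p.
The pumping lemma gives a decomposition w = xyz where |xy| ≤ p and |y| > 0.
Then y = a^k for some k with 1 ≤ k ≤ p.
Pump with i = 2: xy^2z = a^{p³+k}. Since 1 ≤ k ≤ p, p³ < p³+k ≤ p³+p < p³+3p²+3p+1 = (p+1)³, so p³+k is not a perfect cube. So xy^2z ∉ L.
This contradicts the pumping lemma, so L is not regular.

a^{p³+k}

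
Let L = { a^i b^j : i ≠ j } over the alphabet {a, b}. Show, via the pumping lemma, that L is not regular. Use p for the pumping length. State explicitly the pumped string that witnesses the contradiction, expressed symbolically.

a^{p+p!} b^{p+p!}

Assume L is regular. Let p be the pumping length given by the pumping lemma.
Choose w = a^p b^{p+p!}. Since p ≠ p+p!, w ∈ L; and |w| ≥ p.
The pumping lemma gives a decomposition w = xyz where |xy| ≤ p and |y| ≥ 1.
The first p characters of w are a's, so xy (and hence y) consists only of a's. Write y = a^k, 1 ≤ k ≤ p.
Since 1 ≤ k ≤ p, k divides p!; set t = 1 + p!/k. Then xy^t z has p + (p!/k)·k = p + p! copies of a. Now the a-count equals the b-count, so i ≠ j fails. So xy^t z = a^{p+p!} b^{p+p!} ∉ L.
Contradiction. Therefore L is not regular.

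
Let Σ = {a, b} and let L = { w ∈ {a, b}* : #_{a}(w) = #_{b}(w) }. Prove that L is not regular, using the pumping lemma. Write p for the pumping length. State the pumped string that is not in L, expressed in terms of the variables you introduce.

a^{p+k} b^p

Toward a contradiction, assume L is regular with pumping length p.
Choose w = a^p b^p ∈ L with |w| = 2p ≥ p.
The pumping lemma gives a decomposition w = xyz where |xy| ≤ p and y is nonempty.
Because |xy| ≤ p and w begins with p copies of a, we have y = a^k with 1 ≤ k ≤ p.
Pump with i = 2: xy^2z = a^{p+k} b^p has p+k occurrences of a but only p of b. Since k ≥ 1 the counts differ, so xy^2z ∉ L.
Contradiction. Therefore L is not regular.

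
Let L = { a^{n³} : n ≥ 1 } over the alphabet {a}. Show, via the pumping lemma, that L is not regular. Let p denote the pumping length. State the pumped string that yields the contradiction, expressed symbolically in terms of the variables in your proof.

a^{p³+k}

Assume L is regular. Let p be the pumping length given by the pumping lemma.
Take w = a^{p³} ∈ L with |w| = p³ ≥ p.
The pumping lemma gives a decomposition w = xyz where |xy| ≤ p and |y| ≥ 1.
Then y = a^k for some k with 1 ≤ k ≤ p.
Pump with i = 2: xy^2z = a^{p³+k}. Since 1 ≤ k ≤ p, p³ < p³+k ≤ p³+p < p³+3p²+3p+1 = (p+1)³, so p³+k is not a perfect cube. So xy^2z ∉ L.
This contradicts the pumping lemma, so L is not regular.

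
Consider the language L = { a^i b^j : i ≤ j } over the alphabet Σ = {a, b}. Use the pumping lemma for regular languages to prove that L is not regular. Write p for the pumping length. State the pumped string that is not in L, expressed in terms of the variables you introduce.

Assume L is regular; let p be its pumping constant.
Choose w = a^p b^p ∈ L, with |w| = 2p ≥ p.
Write w = xyz as guaranteed by the lemma, with |xy| ≤ p and |y| > 0.
Because |xy| ≤ p and w begins with p copies of a, we have y = a^k with 1 ≤ k ≤ p.
Consider xy^2z = a^{p+k} b^p. Since k ≥ 1, the a-count p+k exceeds the b-count p, so i ≤ j fails; thus xy^2z ∉ L.
This is a contradiction; hence L is not regular.

a^{p+k} b^p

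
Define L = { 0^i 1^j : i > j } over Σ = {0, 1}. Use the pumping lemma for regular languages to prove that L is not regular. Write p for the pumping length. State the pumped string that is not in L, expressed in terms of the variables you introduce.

0^{p+1-k} 1^p

Assume L is regular. Let p be the pumping length given by the pumping lemma.
Choose w = 0^{p+1} 1^p ∈ L, with |w| = 2p+1 ≥ p.
By the pumping lemma, w = xyz with |xy| ≤ p and y is nonempty.
The first p characters of w are 0's, so xy (and hence y) consists only of 0's. Write y = 0^k, 1 ≤ k ≤ p.
Consider xy^0z = xz = 0^{p+1-k} 1^p. Since k ≥ 1, the 0-count p+1-k is at most p, so i > j fails; thus xz ∉ L.
This is a contradiction; hence L is not regular.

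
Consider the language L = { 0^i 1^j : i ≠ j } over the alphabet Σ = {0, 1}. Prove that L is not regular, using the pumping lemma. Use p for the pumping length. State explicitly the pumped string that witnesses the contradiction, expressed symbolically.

Assume L is regular; let p be its pumping constant.
Choose w = 0^p 1^{p+p!}. Since p ≠ p+p!, w ∈ L; and |w| ≥ p.
The pumping lemma gives a decomposition w = xyz where |xy| ≤ p and |y| > 0.
Because |xy| ≤ p and w begins with p copies of 0, we have y = 0^k with 1 ≤ k ≤ p.
Since 1 ≤ k ≤ p, k divides p!; set t = 1 + p!/k. Then xy^t z has p + (p!/k)·k = p + p! copies of 0. Now the 0-count equals the 1-count, so i ≠ j fails. So xy^t z = 0^{p+p!} 1^{p+p!} ∉ L.
Contradiction. Therefore L is not regular.

0^{p+p!} 1^{p+p!}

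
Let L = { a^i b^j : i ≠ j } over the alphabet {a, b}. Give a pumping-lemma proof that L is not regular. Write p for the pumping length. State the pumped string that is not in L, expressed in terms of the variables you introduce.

a^{p+p!} b^{p+p!}

Suppose for contradiction that L is regular, and let p be the pumping length.
Choose w = a^p b^{p+p!}. Since p ≠ p+p!, w ∈ L; and |w| ≥ p.
Write w = xyz as guaranteed by the lemma, with |xy| ≤ p and |y| ≥ 1.
Since the first p symbols of w are all a's and |xy| ≤ p, y lies entirely in the leading a-block: y = a^k for some k with 1 ≤ k ≤ p.
Since 1 ≤ k ≤ p, k divides p!; set t = 1 + p!/k. Then xy^t z has p + (p!/k)·k = p + p! copies of a. Now the a-count equals the b-count, so i ≠ j fails. So xy^t z = a^{p+p!} b^{p+p!} ∉ L.
Contradiction. Therefore L is not regular.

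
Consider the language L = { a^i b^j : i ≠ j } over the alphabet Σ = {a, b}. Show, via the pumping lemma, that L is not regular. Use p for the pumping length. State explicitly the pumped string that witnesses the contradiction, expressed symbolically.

Assume L is regular. Let p be the pumping length given by the pumping lemma.
Choose w = a^p b^{p+p!}. Since p ≠ p+p!, w ∈ L; and |w| ≥ p.
The pumping lemma gives a decomposition w = xyz where |xy| ≤ p and y is nonempty.
Since the first p symbols of w are all a's and |xy| ≤ p, y lies entirely in the leading a-block: y = a^k for some k with 1 ≤ k ≤ p.
Since 1 ≤ k ≤ p, k divides p!; set t = 1 + p!/k. Then xy^t z has p + (p!/k)·k = p + p! copies of a. Now the a-count equals the b-count, so i ≠ j fails. So xy^t z = a^{p+p!} b^{p+p!} ∉ L.
This contradicts the pumping lemma, so L is not regular.

a^{p+p!} b^{p+p!}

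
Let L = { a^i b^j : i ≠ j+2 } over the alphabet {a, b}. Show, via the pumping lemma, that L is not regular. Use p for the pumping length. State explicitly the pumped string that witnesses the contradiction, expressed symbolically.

a^{p+p!} b^{p+p!-2}

Assume L is regular. Let p be the pumping length given by the pumping lemma.
Choose w = a^p b^{p+p!-2}. Since p ≠ (p+p!-2)+2 = p+p!, w ∈ L; and |w| ≥ p.
The pumping lemma gives a decomposition w = xyz where |xy| ≤ p and |y| > 0.
The first p characters of w are a's, so xy (and hence y) consists only of a's. Write y = a^k, 1 ≤ k ≤ p.
Since 1 ≤ k ≤ p, k divides p!; set t = 1 + p!/k. Then xy^t z has p + (p!/k)·k = p + p! copies of a. Now the a-count is p+p! and (b-count)+2 = (p+p!-2)+2 = p+p!, so i ≠ j+2 fails. So xy^t z = a^{p+p!} b^{p+p!-2} ∉ L.
This contradicts the pumping lemma, so L is not regular.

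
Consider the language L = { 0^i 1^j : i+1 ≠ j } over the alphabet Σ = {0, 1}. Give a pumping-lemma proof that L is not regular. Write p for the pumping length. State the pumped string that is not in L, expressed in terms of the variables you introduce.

Assume L is regular; let p be its pumping constant.
Choose w = 0^p 1^{p+p!+1}. Since p ≠ (p+p!+1)-1 = p+p!, w ∈ L; and |w| ≥ p.
The pumping lemma gives a decomposition w = xyz where |xy| ≤ p and |y| > 0.
The first p characters of w are 0's, so xy (and hence y) consists only of 0's. Write y = 0^k, 1 ≤ k ≤ p.
Since 1 ≤ k ≤ p, k divides p!; set t = 1 + p!/k. Then xy^t z has p + (p!/k)·k = p + p! copies of 0. Now the 0-count is p+p! and (1-count)-1 = (p+p!+1)-1 = p+p!, so i+1 ≠ j fails. So xy^t z = 0^{p+p!} 1^{p+p!+1} ∉ L.
This contradicts the pumping lemma, so L is not regular.

0^{p+p!} 1^{p+p!+1}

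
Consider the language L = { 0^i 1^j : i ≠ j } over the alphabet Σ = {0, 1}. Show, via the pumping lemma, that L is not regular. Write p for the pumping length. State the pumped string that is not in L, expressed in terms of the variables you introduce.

0^{p+p!} 1^{p+p!}

Assume L is regular. Let p be the pumping length given by the pumping lemma.
Choose w = 0^p 1^{p+p!}. Since p ≠ p+p!, w ∈ L; and |w| ≥ p.
By the pumping lemma, w = xyz with |xy| ≤ p and |y| ≥ 1.
Because |xy| ≤ p and w begins with p copies of 0, we have y = 0^k with 1 ≤ k ≤ p.
Since 1 ≤ k ≤ p, k divides p!; set t = 1 + p!/k. Then xy^t z has p + (p!/k)·k = p + p! copies of 0. Now the 0-count equals the 1-count, so i ≠ j fails. So xy^t z = 0^{p+p!} 1^{p+p!} ∉ L.
This is a contradiction; hence L is not regular.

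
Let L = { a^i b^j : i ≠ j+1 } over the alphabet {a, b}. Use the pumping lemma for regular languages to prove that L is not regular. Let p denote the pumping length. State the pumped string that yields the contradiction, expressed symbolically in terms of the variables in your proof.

Suppose for contradiction that L is regular, and let p be the pumping length.
Choose w = a^p b^{p+p!-1}. Since p ≠ (p+p!-1)+1 = p+p!, w ∈ L; and |w| ≥ p.
Write w = xyz as guaranteed by the lemma, with |xy| ≤ p and |y| > 0.
The first p characters of w are a's, so xy (and hence y) consists only of a's. Write y = a^k, 1 ≤ k ≤ p.
Since 1 ≤ k ≤ p, k divides p!; set t = 1 + p!/k. Then xy^t z has p + (p!/k)·k = p + p! copies of a. Now the a-count is p+p! and (b-count)+1 = (p+p!-1)+1 = p+p!, so i ≠ j+1 fails. So xy^t z = a^{p+p!} b^{p+p!-1} ∉ L.
Contradiction. Therefore L is not regular.

a^{p+p!} b^{p+p!-1}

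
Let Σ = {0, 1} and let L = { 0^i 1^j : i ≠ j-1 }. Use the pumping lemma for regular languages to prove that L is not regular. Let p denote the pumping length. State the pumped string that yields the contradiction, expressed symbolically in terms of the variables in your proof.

0^{p+p!} 1^{p+p!+1}

Assume L is regular; let p be its pumping constant.
Choose w = 0^p 1^{p+p!+1}. Since p ≠ (p+p!+1)-1 = p+p!, w ∈ L; and |w| ≥ p.
By the pumping lemma, w = xyz with |xy| ≤ p and |y| ≥ 1.
Because |xy| ≤ p and w begins with p copies of 0, we have y = 0^k with 1 ≤ k ≤ p.
Since 1 ≤ k ≤ p, k divides p!; set t = 1 + p!/k. Then xy^t z has p + (p!/k)·k = p + p! copies of 0. Now the 0-count is p+p! and (1-count)-1 = (p+p!+1)-1 = p+p!, so i ≠ j-1 fails. So xy^t z = 0^{p+p!} 1^{p+p!+1} ∉ L.
Contradiction. Therefore L is not regular.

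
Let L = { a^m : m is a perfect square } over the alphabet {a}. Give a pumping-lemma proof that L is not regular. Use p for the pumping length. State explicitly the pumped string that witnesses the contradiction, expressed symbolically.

a^{p²+k}

Toward a contradiction, assume L is regular with pumping length p.
Take w = a^{p²} ∈ L with |w| = p² ≥ p.
Write w = xyz as guaranteed by the lemma, with |xy| ≤ p and |y| ≥ 1.
Then y = a^k for some k with 1 ≤ k ≤ p.
Pump with i = 2: xy^2z = a^{p²+k}. Since 1 ≤ k ≤ p, p² < p²+k ≤ p²+p < (p+1)², so p²+k lies strictly between consecutive squares and is not a perfect square. So xy^2z ∉ L.
This contradicts the pumping lemma, so L is not regular.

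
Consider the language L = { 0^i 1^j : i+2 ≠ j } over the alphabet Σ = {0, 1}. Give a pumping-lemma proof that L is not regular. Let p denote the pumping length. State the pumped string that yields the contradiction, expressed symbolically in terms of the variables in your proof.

Assume L is regular; let p be its pumping constant.
Choose w = 0^p 1^{p+p!+2}. Since p ≠ (p+p!+2)-2 = p+p!, w ∈ L; and |w| ≥ p.
The pumping lemma gives a decomposition w = xyz where |xy| ≤ p and |y| > 0.
The first p characters of w are 0's, so xy (and hence y) consists only of 0's. Write y = 0^k, 1 ≤ k ≤ p.
Since 1 ≤ k ≤ p, k divides p!; set t = 1 + p!/k. Then xy^t z has p + (p!/k)·k = p + p! copies of 0. Now the 0-count is p+p! and (1-count)-2 = (p+p!+2)-2 = p+p!, so i+2 ≠ j fails. So xy^t z = 0^{p+p!} 1^{p+p!+2} ∉ L.
This is a contradiction; hence L is not regular.

0^{p+p!} 1^{p+p!+2}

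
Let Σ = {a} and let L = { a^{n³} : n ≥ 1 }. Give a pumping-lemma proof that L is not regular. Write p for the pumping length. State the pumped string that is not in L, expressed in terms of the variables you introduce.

a^{p³+k}

Assume L is regular. Let p be the pumping length given by the pumping lemma.
Take w = a^{p³} ∈ L with |w| = p³ ≥ p.
Write w = xyz as guaranteed by the lemma, with |xy| ≤ p and |y| > 0.
Then y = a^k for some k with 1 ≤ k ≤ p.
Pump with i = 2: xy^2z = a^{p³+k}. Since 1 ≤ k ≤ p, p³ < p³+k ≤ p³+p < p³+3p²+3p+1 = (p+1)³, so p³+k is not a perfect cube. So xy^2z ∉ L.
This contradicts the pumping lemma, so L is not regular.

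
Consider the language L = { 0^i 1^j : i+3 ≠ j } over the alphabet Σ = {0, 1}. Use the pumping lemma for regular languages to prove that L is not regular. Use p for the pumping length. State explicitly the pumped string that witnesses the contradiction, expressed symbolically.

Assume L is regular. Let p be the pumping length given by the pumping lemma.
Choose w = 0^p 1^{p+p!+3}. Since p ≠ (p+p!+3)-3 = p+p!, w ∈ L; and |w| ≥ p.
Write w = xyz as guaranteed by the lemma, with |xy| ≤ p and |y| > 0.
The first p characters of w are 0's, so xy (and hence y) consists only of 0's. Write y = 0^k, 1 ≤ k ≤ p.
Since 1 ≤ k ≤ p, k divides p!; set t = 1 + p!/k. Then xy^t z has p + (p!/k)·k = p + p! copies of 0. Now the 0-count is p+p! and (1-count)-3 = (p+p!+3)-3 = p+p!, so i+3 ≠ j fails. So xy^t z = 0^{p+p!} 1^{p+p!+3} ∉ L.
Contradiction. Therefore L is not regular.

0^{p+p!} 1^{p+p!+3}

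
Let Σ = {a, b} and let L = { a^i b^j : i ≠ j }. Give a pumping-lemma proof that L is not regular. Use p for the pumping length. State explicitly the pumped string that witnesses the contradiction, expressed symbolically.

a^{p+p!} b^{p+p!}

Assume L is regular. Let p be the pumping length given by the pumping lemma.
Choose w = a^p b^{p+p!}. Since p ≠ p+p!, w ∈ L; and |w| ≥ p.
By the pumping lemma, w = xyz with |xy| ≤ p and y is nonempty.
Since the first p symbols of w are all a's and |xy| ≤ p, y lies entirely in the leading a-block: y = a^k for some k with 1 ≤ k ≤ p.
Since 1 ≤ k ≤ p, k divides p!; set t = 1 + p!/k. Then xy^t z has p + (p!/k)·k = p + p! copies of a. Now the a-count equals the b-count, so i ≠ j fails. So xy^t z = a^{p+p!} b^{p+p!} ∉ L.
Contradiction. Therefore L is not regular.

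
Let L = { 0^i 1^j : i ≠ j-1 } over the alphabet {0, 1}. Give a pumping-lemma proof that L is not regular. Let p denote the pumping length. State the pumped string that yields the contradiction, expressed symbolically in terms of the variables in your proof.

Suppose for contradiction that L is regular, and let p be the pumping length.
Choose w = 0^p 1^{p+p!+1}. Since p ≠ (p+p!+1)-1 = p+p!, w ∈ L; and |w| ≥ p.
By the pumping lemma, w = xyz with |xy| ≤ p and |y| ≥ 1.
The first p characters of w are 0's, so xy (and hence y) consists only of 0's. Write y = 0^k, 1 ≤ k ≤ p.
Since 1 ≤ k ≤ p, k divides p!; set t = 1 + p!/k. Then xy^t z has p + (p!/k)·k = p + p! copies of 0. Now the 0-count is p+p! and (1-count)-1 = (p+p!+1)-1 = p+p!, so i ≠ j-1 fails. So xy^t z = 0^{p+p!} 1^{p+p!+1} ∉ L.
Contradiction. Therefore L is not regular.

0^{p+p!} 1^{p+p!+1}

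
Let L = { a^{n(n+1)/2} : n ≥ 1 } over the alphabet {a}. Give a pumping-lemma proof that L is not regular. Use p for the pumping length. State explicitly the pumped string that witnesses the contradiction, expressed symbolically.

Assume L is regular; let p be its pumping constant.
Take w = a^{p(p+1)/2} ∈ L with |w| = p(p+1)/2 ≥ p.
By the pumping lemma, w = xyz with |xy| ≤ p and |y| > 0.
Then y = a^k for some k with 1 ≤ k ≤ p.
Pump with i = 2: xy^2z = a^{p(p+1)/2+k}. Since 1 ≤ k ≤ p, p(p+1)/2 < p(p+1)/2+k ≤ p(p+1)/2+p < (p+1)(p+2)/2, so p(p+1)/2+k is strictly between consecutive triangular numbers. So xy^2z ∉ L.
Contradiction. Therefore L is not regular.

a^{p(p+1)/2+k}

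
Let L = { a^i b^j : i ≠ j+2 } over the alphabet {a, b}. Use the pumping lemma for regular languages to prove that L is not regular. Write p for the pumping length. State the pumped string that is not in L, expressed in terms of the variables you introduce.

Assume L is regular. Let p be the pumping length given by the pumping lemma.
Choose w = a^p b^{p+p!-2}. Since p ≠ (p+p!-2)+2 = p+p!, w ∈ L; and |w| ≥ p.
Write w = xyz as guaranteed by the lemma, with |xy| ≤ p and |y| > 0.
The first p characters of w are a's, so xy (and hence y) consists only of a's. Write y = a^k, 1 ≤ k ≤ p.
Since 1 ≤ k ≤ p, k divides p!; set t = 1 + p!/k. Then xy^t z has p + (p!/k)·k = p + p! copies of a. Now the a-count is p+p! and (b-count)+2 = (p+p!-2)+2 = p+p!, so i ≠ j+2 fails. So xy^t z = a^{p+p!} b^{p+p!-2} ∉ L.
Contradiction. Therefore L is not regular.

a^{p+p!} b^{p+p!-2}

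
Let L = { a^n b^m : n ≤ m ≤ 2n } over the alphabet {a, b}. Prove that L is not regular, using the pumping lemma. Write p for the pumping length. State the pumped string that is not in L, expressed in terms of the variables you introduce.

a^{p+k} b^p

Toward a contradiction, assume L is regular with pumping length p.
Take w = a^p b^p ∈ L (since p ≤ p ≤ 2p), with |w| = 2p ≥ p.
Write w = xyz as guaranteed by the lemma, with |xy| ≤ p and |y| > 0.
Since the first p symbols of w are all a's and |xy| ≤ p, y lies entirely in the leading a-block: y = a^k for some k with 1 ≤ k ≤ p.
Pump with i = 2: xy^2z = a^{p+k} b^p. Now n = p+k > p = m, so the condition n ≤ m fails. Thus xy^2z ∉ L.
Contradiction. Therefore L is not regular.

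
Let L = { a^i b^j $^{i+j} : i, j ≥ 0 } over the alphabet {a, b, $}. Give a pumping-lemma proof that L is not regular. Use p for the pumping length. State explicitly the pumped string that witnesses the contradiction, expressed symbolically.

Assume L is regular. Let p be the pumping length given by the pumping lemma.
Take w = a^p b^p $^{2p} ∈ L (with i=j=p, i+j=2p), |w| = 4p ≥ p.
Write w = xyz as guaranteed by the lemma, with |xy| ≤ p and y is nonempty.
Because |xy| ≤ p and w begins with p copies of a, we have y = a^k with 1 ≤ k ≤ p.
Consider xy^2z = a^{p+k} b^p $^{2p}. Now the a- and b-counts sum to 2p+k, but the $-count is 2p ≠ 2p+k. So xy^2z ∉ L.
Contradiction. Therefore L is not regular.

a^{p+k} b^p $^{2p}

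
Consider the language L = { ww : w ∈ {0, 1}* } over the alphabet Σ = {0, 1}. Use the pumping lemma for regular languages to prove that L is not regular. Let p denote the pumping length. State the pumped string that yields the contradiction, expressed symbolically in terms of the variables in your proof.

0^{p+k} 1^p 0^p 1^p

Suppose for contradiction that L is regular, and let p be the pumping length.
Take w = 0^p 1^p 0^p 1^p = uu where u = 0^p1^p; then w ∈ L and |w| = 4p ≥ p.
By the pumping lemma, w = xyz with |xy| ≤ p and |y| ≥ 1.
The first p characters of w are 0's, so xy (and hence y) consists only of 0's. Write y = 0^k, 1 ≤ k ≤ p.
Pump with i = 2: xy^2z = 0^{p+k} 1^p 0^p 1^p, of length 4p+k. Suppose this equals vv. The string starts with 0 and ends with 1, so v does too; thus the boundary between the two copies of v is a 1→0 transition. There is exactly one such transition, at position 2p+k, so |v| = 2p+k and |vv| = 4p+2k ≠ 4p+k since k ≥ 1. So xy^2z ∉ L.
Contradiction. Therefore L is not regular.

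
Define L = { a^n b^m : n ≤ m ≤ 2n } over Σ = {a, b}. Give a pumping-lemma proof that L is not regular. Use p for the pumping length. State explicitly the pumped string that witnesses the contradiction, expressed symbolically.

a^{p+k} b^p

Assume L is regular; let p be its pumping constant.
Take w = a^p b^p ∈ L (since p ≤ p ≤ 2p), with |w| = 2p ≥ p.
Write w = xyz as guaranteed by the lemma, with |xy| ≤ p and |y| > 0.
Since the first p symbols of w are all a's and |xy| ≤ p, y lies entirely in the leading a-block: y = a^k for some k with 1 ≤ k ≤ p.
Pump with i = 2: xy^2z = a^{p+k} b^p. Now n = p+k > p = m, so the condition n ≤ m fails. Thus xy^2z ∉ L.
Contradiction. Therefore L is not regular.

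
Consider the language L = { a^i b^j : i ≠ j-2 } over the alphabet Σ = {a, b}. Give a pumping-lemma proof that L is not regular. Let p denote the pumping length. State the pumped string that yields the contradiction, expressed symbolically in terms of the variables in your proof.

Toward a contradiction, assume L is regular with pumping length p.
Choose w = a^p b^{p+p!+2}. Since p ≠ (p+p!+2)-2 = p+p!, w ∈ L; and |w| ≥ p.
By the pumping lemma, w = xyz with |xy| ≤ p and |y| > 0.
Since the first p symbols of w are all a's and |xy| ≤ p, y lies entirely in the leading a-block: y = a^k for some k with 1 ≤ k ≤ p.
Since 1 ≤ k ≤ p, k divides p!; set t = 1 + p!/k. Then xy^t z has p + (p!/k)·k = p + p! copies of a. Now the a-count is p+p! and (b-count)-2 = (p+p!+2)-2 = p+p!, so i ≠ j-2 fails. So xy^t z = a^{p+p!} b^{p+p!+2} ∉ L.
This is a contradiction; hence L is not regular.

a^{p+p!} b^{p+p!+2}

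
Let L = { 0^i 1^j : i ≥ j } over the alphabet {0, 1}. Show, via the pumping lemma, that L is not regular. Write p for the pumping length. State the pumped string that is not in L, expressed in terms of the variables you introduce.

0^{p-k} 1^p

Toward a contradiction, assume L is regular with pumping length p.
Choose w = 0^p 1^p ∈ L, with |w| = 2p ≥ p.
The pumping lemma gives a decomposition w = xyz where |xy| ≤ p and |y| > 0.
Because |xy| ≤ p and w begins with p copies of 0, we have y = 0^k with 1 ≤ k ≤ p.
Consider xy^0z = xz = 0^{p-k} 1^p. Since k ≥ 1, the 0-count p-k is less than p, so i ≥ j fails; thus xz ∉ L.
This contradicts the pumping lemma, so L is not regular.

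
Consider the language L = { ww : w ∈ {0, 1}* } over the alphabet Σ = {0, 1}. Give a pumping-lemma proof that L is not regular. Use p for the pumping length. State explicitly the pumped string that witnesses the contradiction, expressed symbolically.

Suppose for contradiction that L is regular, and let p be the pumping length.
Take w = 0^p 1^p 0^p 1^p = uu where u = 0^p1^p; then w ∈ L and |w| = 4p ≥ p.
The pumping lemma gives a decomposition w = xyz where |xy| ≤ p and |y| > 0.
Since the first p symbols of w are all 0's and |xy| ≤ p, y lies entirely in the leading 0-block: y = 0^k for some k with 1 ≤ k ≤ p.
Pump with i = 2: xy^2z = 0^{p+k} 1^p 0^p 1^p, of length 4p+k. Suppose this equals vv. The string starts with 0 and ends with 1, so v does too; thus the boundary between the two copies of v is a 1→0 transition. There is exactly one such transition, at position 2p+k, so |v| = 2p+k and |vv| = 4p+2k ≠ 4p+k since k ≥ 1. So xy^2z ∉ L.
Contradiction. Therefore L is not regular.

0^{p+k} 1^p 0^p 1^p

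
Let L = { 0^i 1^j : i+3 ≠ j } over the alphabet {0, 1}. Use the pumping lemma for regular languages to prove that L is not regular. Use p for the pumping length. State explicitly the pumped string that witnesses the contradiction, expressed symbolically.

0^{p+p!} 1^{p+p!+3}

Assume L is regular. Let p be the pumping length given by the pumping lemma.
Choose w = 0^p 1^{p+p!+3}. Since p ≠ (p+p!+3)-3 = p+p!, w ∈ L; and |w| ≥ p.
The pumping lemma gives a decomposition w = xyz where |xy| ≤ p and y is nonempty.
Since the first p symbols of w are all 0's and |xy| ≤ p, y lies entirely in the leading 0-block: y = 0^k for some k with 1 ≤ k ≤ p.
Since 1 ≤ k ≤ p, k divides p!; set t = 1 + p!/k. Then xy^t z has p + (p!/k)·k = p + p! copies of 0. Now the 0-count is p+p! and (1-count)-3 = (p+p!+3)-3 = p+p!, so i+3 ≠ j fails. So xy^t z = 0^{p+p!} 1^{p+p!+3} ∉ L.
Contradiction. Therefore L is not regular.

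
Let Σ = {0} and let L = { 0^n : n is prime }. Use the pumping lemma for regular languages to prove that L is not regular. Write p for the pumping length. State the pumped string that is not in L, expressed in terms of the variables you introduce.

0^{q(1+k)}

Assume L is regular; let p be its pumping constant.
Let q be a prime with q ≥ p+2 (infinitely many primes exist), and take w = 0^q ∈ L with |w| = q ≥ p.
The pumping lemma gives a decomposition w = xyz where |xy| ≤ p and |y| > 0.
Then y = 0^k for some k with 1 ≤ k ≤ p.
Since 1 ≤ k ≤ p, |xz| = q-k. Pump with i = q+1: |xy^{q+1}z| = (q-k)+(q+1)k = q+qk = q(1+k), which is composite (both factors ≥ 2). So xy^{q+1}z = 0^{q(1+k)} ∉ L.
This contradicts the pumping lemma, so L is not regular.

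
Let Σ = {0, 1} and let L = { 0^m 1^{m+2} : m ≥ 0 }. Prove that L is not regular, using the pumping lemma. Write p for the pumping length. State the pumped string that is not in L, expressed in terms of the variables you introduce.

0^{p+k} 1^{p+2}

Toward a contradiction, assume L is regular with pumping length p.
Take w = 0^p 1^{p+2}. Then w ∈ L and |w| = 2p+2 ≥ p.
Write w = xyz as guaranteed by the lemma, with |xy| ≤ p and y is nonempty.
Because |xy| ≤ p and w begins with p copies of 0, we have y = 0^k with 1 ≤ k ≤ p.
Pump with i = 2: xy^2z = 0^{p+k} 1^{p+2}. For this to lie in L we would need p+2 = (p+k)+2, which forces k = 0. But k ≥ 1, so xy^2z ∉ L.
Contradiction. Therefore L is not regular.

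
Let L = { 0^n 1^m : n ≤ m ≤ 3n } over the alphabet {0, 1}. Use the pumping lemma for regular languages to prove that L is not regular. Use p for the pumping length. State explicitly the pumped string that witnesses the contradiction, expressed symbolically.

0^{p+k} 1^p

Toward a contradiction, assume L is regular with pumping length p.
Take w = 0^p 1^p ∈ L (since p ≤ p ≤ 3p), with |w| = 2p ≥ p.
The pumping lemma gives a decomposition w = xyz where |xy| ≤ p and y is nonempty.
The first p characters of w are 0's, so xy (and hence y) consists only of 0's. Write y = 0^k, 1 ≤ k ≤ p.
Pump with i = 2: xy^2z = 0^{p+k} 1^p. Now n = p+k > p = m, so the condition n ≤ m fails. Thus xy^2z ∉ L.
This is a contradiction; hence L is not regular.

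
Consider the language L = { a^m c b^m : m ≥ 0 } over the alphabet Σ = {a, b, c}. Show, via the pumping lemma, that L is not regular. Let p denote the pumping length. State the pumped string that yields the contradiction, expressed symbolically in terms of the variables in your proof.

Assume L is regular; let p be its pumping constant.
Take w = a^p c b^p ∈ L with |w| = 2p+1 ≥ p.
Write w = xyz as guaranteed by the lemma, with |xy| ≤ p and |y| ≥ 1.
Since the first p symbols of w are all a's and |xy| ≤ p, y lies entirely in the leading a-block: y = a^k for some k with 1 ≤ k ≤ p.
Pump with i = 2: xy^2z = a^{p+k} c b^p, which would require p+k = p. But k ≥ 1, so xy^2z ∉ L.
This contradicts the pumping lemma, so L is not regular.

a^{p+k} c b^p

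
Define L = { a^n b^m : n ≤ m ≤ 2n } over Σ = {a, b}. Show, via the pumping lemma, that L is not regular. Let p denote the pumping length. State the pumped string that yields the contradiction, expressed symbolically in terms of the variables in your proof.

Toward a contradiction, assume L is regular with pumping length p.
Take w = a^p b^p ∈ L (since p ≤ p ≤ 2p), with |w| = 2p ≥ p.
Write w = xyz as guaranteed by the lemma, with |xy| ≤ p and y is nonempty.
The first p characters of w are a's, so xy (and hence y) consists only of a's. Write y = a^k, 1 ≤ k ≤ p.
Pump with i = 2: xy^2z = a^{p+k} b^p. Now n = p+k > p = m, so the condition n ≤ m fails. Thus xy^2z ∉ L.
Contradiction. Therefore L is not regular.

a^{p+k} b^p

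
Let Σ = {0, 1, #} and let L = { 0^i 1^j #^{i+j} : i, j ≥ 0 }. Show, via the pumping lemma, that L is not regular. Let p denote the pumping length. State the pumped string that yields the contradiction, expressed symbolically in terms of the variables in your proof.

Toward a contradiction, assume L is regular with pumping length p.
Take w = 0^p 1^p #^{2p} ∈ L (with i=j=p, i+j=2p), |w| = 4p ≥ p.
The pumping lemma gives a decomposition w = xyz where |xy| ≤ p and |y| > 0.
Since the first p symbols of w are all 0's and |xy| ≤ p, y lies entirely in the leading 0-block: y = 0^k for some k with 1 ≤ k ≤ p.
Consider xy^2z = 0^{p+k} 1^p #^{2p}. Now the 0- and 1-counts sum to 2p+k, but the #-count is 2p ≠ 2p+k. So xy^2z ∉ L.
Contradiction. Therefore L is not regular.

0^{p+k} 1^p #^{2p}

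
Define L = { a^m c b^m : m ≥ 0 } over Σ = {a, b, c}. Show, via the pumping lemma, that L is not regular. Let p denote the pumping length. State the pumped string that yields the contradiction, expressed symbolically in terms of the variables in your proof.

a^{p+k} c b^p

Assume L is regular. Let p be the pumping length given by the pumping lemma.
Take w = a^p c b^p ∈ L with |w| = 2p+1 ≥ p.
Write w = xyz as guaranteed by the lemma, with |xy| ≤ p and y is nonempty.
Since the first p symbols of w are all a's and |xy| ≤ p, y lies entirely in the leading a-block: y = a^k for some k with 1 ≤ k ≤ p.
Pump with i = 2: xy^2z = a^{p+k} c b^p, which would require p+k = p. But k ≥ 1, so xy^2z ∉ L.
This is a contradiction; hence L is not regular.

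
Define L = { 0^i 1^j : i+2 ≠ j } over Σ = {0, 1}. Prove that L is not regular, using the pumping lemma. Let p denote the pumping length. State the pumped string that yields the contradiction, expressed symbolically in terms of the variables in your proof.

Assume L is regular; let p be its pumping constant.
Choose w = 0^p 1^{p+p!+2}. Since p ≠ (p+p!+2)-2 = p+p!, w ∈ L; and |w| ≥ p.
The pumping lemma gives a decomposition w = xyz where |xy| ≤ p and |y| > 0.
Because |xy| ≤ p and w begins with p copies of 0, we have y = 0^k with 1 ≤ k ≤ p.
Since 1 ≤ k ≤ p, k divides p!; set t = 1 + p!/k. Then xy^t z has p + (p!/k)·k = p + p! copies of 0. Now the 0-count is p+p! and (1-count)-2 = (p+p!+2)-2 = p+p!, so i+2 ≠ j fails. So xy^t z = 0^{p+p!} 1^{p+p!+2} ∉ L.
This contradicts the pumping lemma, so L is not regular.

0^{p+p!} 1^{p+p!+2}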